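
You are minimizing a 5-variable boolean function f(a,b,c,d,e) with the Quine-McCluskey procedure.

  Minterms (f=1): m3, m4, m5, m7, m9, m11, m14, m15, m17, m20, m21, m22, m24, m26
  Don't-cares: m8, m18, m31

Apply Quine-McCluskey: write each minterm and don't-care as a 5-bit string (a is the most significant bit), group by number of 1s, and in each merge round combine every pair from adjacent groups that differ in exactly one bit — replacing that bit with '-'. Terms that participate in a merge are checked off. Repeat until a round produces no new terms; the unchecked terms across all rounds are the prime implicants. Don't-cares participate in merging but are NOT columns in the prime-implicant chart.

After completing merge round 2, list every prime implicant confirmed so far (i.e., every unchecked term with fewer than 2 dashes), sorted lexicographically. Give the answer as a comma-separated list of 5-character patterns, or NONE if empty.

-1000, -1111, 001-1, 010-1, 0100-, 0111-, 1-010, 10-01, 10-10, 101-0, 110-0

Round 0: 00011✓ 00100✓ 00101✓ 00111✓ 01000✓ 01001✓ 01011✓ 01110✓ 01111✓ 10001✓ 10010✓ 10100✓ 10101✓ 10110✓ 11000✓ 11010✓ 11111✓
Round 1: -0100✓ -0101✓ -1000 -1111 0-011✓ 0-111✓ 00-11✓ 001-1 0010-✓ 01-11✓ 010-1 0100- 0111- 1-010 10-01 10-10 101-0 1010-✓ 110-0
Round 2: -010- 0--11
PIs = {-010-, -1000, -1111, 0--11, 001-1, 010-1, 0100-, 0111-, 1-010, 10-01, 10-10, 101-0, 110-0}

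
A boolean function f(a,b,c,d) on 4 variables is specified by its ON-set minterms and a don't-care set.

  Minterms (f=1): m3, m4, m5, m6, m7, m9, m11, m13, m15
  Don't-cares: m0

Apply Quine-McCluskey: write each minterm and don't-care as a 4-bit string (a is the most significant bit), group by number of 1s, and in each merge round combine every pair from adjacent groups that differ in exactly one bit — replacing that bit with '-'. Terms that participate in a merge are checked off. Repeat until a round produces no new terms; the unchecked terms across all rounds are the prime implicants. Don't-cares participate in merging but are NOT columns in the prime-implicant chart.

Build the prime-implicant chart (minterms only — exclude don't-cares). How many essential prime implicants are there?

size-2^0 implicants → 0000(✓)  0011(✓)  0100(✓)  0101(✓)  0110(✓)  0111(✓)  1001(✓)  1011(✓)  1101(✓)  1111(✓)
size-2^1 implicants → -011(✓)  -101(✓)  -111(✓)  0-00  0-11(✓)  01-0(✓)  01-1(✓)  010-(✓)  011-(✓)  1-01(✓)  1-11(✓)  10-1(✓)  11-1(✓)
size-2^2 implicants → --11  -1-1  01--  1--1
Unchecked terms (primes): --11, -1-1, 0-00, 01--, 1--1
Minterm coverage:
  m3 ⊆ --11 [E]
  m4 ⊆ 0-00,01--
  m5 ⊆ -1-1,01--
  m6 ⊆ 01-- [E]
  m7 ⊆ --11,-1-1,01--
  m9 ⊆ 1--1 [E]
  m11 ⊆ --11,1--1
  m13 ⊆ -1-1,1--1
  m15 ⊆ --11,-1-1,1--1
E = {--11, 01--, 1--1}

3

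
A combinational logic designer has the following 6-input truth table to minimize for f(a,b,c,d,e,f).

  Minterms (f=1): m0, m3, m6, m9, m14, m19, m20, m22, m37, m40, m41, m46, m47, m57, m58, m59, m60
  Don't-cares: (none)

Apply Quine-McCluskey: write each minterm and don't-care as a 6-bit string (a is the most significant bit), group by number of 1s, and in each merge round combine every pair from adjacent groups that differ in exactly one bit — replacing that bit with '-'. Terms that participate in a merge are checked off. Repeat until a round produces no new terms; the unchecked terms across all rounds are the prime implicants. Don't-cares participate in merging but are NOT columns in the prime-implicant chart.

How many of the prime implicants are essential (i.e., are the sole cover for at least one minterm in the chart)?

[col 0] 000000, 000011*, 000110*, 001001*, 001110*, 010011*, 010100*, 010110*, 100101, 101000*, 101001*, 101110*, 101111*, 111001*, 111010*, 111011*, 111100
[col 1] -01001, -01110, 0-0011, 0-0110, 00-110, 0101-0, 1-1001, 10100-, 10111-, 1110-1, 11101-
Prime implicants: -01001, -01110, 0-0011, 0-0110, 00-110, 000000, 0101-0, 1-1001, 100101, 10100-, 10111-, 1110-1, 11101-, 111100
PI chart (minterm → PIs covering it):
  0 | 000000  (sole → essential)
  3 | 0-0011  (sole → essential)
  6 | 0-0110,00-110
  9 | -01001  (sole → essential)
  14 | -01110,00-110
  19 | 0-0011  (sole → essential)
  20 | 0101-0  (sole → essential)
  22 | 0-0110,0101-0
  37 | 100101  (sole → essential)
  40 | 10100-  (sole → essential)
  41 | -01001,1-1001,10100-
  46 | -01110,10111-
  47 | 10111-  (sole → essential)
  57 | 1-1001,1110-1
  58 | 11101-  (sole → essential)
  59 | 1110-1,11101-
  60 | 111100  (sole → essential)
Essential prime implicants: -01001, 0-0011, 000000, 0101-0, 100101, 10100-, 10111-, 11101-, 111100

9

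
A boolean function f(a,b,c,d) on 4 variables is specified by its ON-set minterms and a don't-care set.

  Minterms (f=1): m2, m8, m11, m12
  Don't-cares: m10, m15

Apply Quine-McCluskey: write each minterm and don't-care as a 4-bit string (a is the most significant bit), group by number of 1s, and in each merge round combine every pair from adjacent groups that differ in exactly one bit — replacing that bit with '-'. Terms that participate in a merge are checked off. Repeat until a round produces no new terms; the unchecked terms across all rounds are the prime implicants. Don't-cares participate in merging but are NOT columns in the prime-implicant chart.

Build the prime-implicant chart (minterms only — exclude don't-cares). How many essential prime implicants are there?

size-2^0 implicants → 0010(✓)  1000(✓)  1010(✓)  1011(✓)  1100(✓)  1111(✓)
size-2^1 implicants → -010  1-00  1-11  10-0  101-
Unchecked terms (primes): -010, 1-00, 1-11, 10-0, 101-
Minterm coverage:
  m2 ⊆ -010 [E]
  m8 ⊆ 1-00,10-0
  m11 ⊆ 1-11,101-
  m12 ⊆ 1-00 [E]
E = {-010, 1-00}

2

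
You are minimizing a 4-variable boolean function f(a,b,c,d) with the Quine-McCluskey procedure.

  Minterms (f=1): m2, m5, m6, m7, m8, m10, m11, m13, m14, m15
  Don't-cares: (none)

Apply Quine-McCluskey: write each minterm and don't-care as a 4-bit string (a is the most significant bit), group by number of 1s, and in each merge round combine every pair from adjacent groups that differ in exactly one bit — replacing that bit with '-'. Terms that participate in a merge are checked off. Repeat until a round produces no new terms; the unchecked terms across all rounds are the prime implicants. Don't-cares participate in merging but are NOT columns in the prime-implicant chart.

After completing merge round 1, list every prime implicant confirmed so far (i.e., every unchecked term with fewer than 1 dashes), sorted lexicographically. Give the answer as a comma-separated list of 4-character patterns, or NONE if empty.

NONE

size-2^0 implicants → 0010(✓)  0101(✓)  0110(✓)  0111(✓)  1000(✓)  1010(✓)  1011(✓)  1101(✓)  1110(✓)  1111(✓)
size-2^1 implicants → -010(✓)  -101(✓)  -110(✓)  -111(✓)  0-10(✓)  01-1(✓)  011-(✓)  1-10(✓)  1-11(✓)  10-0  101-(✓)  11-1(✓)  111-(✓)
size-2^2 implicants → --10  -1-1  -11-  1-1-
Unchecked terms (primes): --10, -1-1, -11-, 1-1-, 10-0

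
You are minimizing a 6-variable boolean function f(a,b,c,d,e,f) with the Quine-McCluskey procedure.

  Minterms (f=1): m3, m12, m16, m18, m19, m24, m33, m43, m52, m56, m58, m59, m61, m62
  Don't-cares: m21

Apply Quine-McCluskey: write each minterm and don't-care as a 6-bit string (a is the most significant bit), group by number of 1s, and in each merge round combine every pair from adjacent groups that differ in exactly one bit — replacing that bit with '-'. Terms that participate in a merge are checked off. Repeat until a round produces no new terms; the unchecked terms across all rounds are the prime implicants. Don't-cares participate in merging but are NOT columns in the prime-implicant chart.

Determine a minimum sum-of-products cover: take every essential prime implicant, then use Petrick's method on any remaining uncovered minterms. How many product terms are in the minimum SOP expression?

9

size-2^0 implicants → 000011(✓)  001100  010000(✓)  010010(✓)  010011(✓)  010101  011000(✓)  100001  101011(✓)  110100  111000(✓)  111010(✓)  111011(✓)  111101  111110(✓)
size-2^1 implicants → -11000  0-0011  01-000  0100-0  01001-  1-1011  111-10  1110-0  11101-
Unchecked terms (primes): -11000, 0-0011, 001100, 01-000, 0100-0, 01001-, 010101, 1-1011, 100001, 110100, 111-10, 1110-0, 11101-, 111101
Minterm coverage:
  m3 ⊆ 0-0011 [E]
  m12 ⊆ 001100 [E]
  m16 ⊆ 01-000,0100-0
  m18 ⊆ 0100-0,01001-
  m19 ⊆ 0-0011,01001-
  m24 ⊆ -11000,01-000
  m33 ⊆ 100001 [E]
  m43 ⊆ 1-1011 [E]
  m52 ⊆ 110100 [E]
  m56 ⊆ -11000,1110-0
  m58 ⊆ 111-10,1110-0,11101-
  m59 ⊆ 1-1011,11101-
  m61 ⊆ 111101 [E]
  m62 ⊆ 111-10 [E]
E = {0-0011, 001100, 1-1011, 100001, 110100, 111-10, 111101}
Petrick residual → -11000, 0100-0
Cover = bcd'e'f' + a'c'd'ef + a'b'cde'f' + a'bc'd'f' + acd'ef + ab'c'd'e'f + abc'de'f' + abcef' + abcde'f  |cover|=9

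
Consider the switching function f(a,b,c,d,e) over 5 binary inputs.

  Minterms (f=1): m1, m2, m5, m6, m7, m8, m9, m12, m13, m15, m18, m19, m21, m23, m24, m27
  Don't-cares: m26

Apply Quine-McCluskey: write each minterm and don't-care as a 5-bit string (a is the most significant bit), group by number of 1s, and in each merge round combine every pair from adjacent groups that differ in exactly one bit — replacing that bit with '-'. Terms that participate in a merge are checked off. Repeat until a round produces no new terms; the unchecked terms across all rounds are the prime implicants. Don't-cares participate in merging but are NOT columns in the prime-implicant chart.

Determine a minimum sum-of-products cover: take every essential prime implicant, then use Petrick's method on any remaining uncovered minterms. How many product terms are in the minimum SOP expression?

[col 0] 00001*, 00010*, 00101*, 00110*, 00111*, 01000*, 01001*, 01100*, 01101*, 01111*, 10010*, 10011*, 10101*, 10111*, 11000*, 11010*, 11011*
[col 1] -0010, -0101*, -0111*, -1000, 0-001*, 0-101*, 0-111*, 00-01*, 00-10, 001-1*, 0011-, 01-00*, 01-01*, 0100-*, 011-1*, 0110-*, 1-010*, 1-011*, 10-11, 1001-*, 101-1*, 110-0, 1101-*
[col 2] -01-1, 0--01, 0-1-1, 01-0-, 1-01-
Prime implicants: -0010, -01-1, -1000, 0--01, 0-1-1, 00-10, 0011-, 01-0-, 1-01-, 10-11, 110-0
PI chart (minterm → PIs covering it):
  1 | 0--01  (sole → essential)
  2 | -0010,00-10
  5 | -01-1,0--01,0-1-1
  6 | 00-10,0011-
  7 | -01-1,0-1-1,0011-
  8 | -1000,01-0-
  9 | 0--01,01-0-
  12 | 01-0-  (sole → essential)
  13 | 0--01,0-1-1,01-0-
  15 | 0-1-1  (sole → essential)
  18 | -0010,1-01-
  19 | 1-01-,10-11
  21 | -01-1  (sole → essential)
  23 | -01-1,10-11
  24 | -1000,110-0
  27 | 1-01-  (sole → essential)
Essential prime implicants: -01-1, 0--01, 0-1-1, 01-0-, 1-01-
Petrick residual → -1000, 00-10
Minimum SOP uses 7 PIs: b'ce + bc'd'e' + a'd'e + a'ce + a'b'de' + a'bd' + ac'd

7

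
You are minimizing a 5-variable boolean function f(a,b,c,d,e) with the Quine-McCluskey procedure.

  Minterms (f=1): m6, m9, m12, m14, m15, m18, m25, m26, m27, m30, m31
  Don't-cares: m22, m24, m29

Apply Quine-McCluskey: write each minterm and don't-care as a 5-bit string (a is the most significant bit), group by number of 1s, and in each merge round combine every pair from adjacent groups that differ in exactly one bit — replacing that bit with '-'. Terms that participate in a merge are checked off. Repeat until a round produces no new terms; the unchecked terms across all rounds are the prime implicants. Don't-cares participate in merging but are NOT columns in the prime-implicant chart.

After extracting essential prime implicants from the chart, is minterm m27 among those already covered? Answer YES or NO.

size-2^0 implicants → 00110(✓)  01001(✓)  01100(✓)  01110(✓)  01111(✓)  10010(✓)  10110(✓)  11000(✓)  11001(✓)  11010(✓)  11011(✓)  11101(✓)  11110(✓)  11111(✓)
size-2^1 implicants → -0110(✓)  -1001  -1110(✓)  -1111(✓)  0-110(✓)  011-0  0111-(✓)  1-010(✓)  1-110(✓)  10-10(✓)  11-01(✓)  11-10(✓)  11-11(✓)  110-0(✓)  110-1(✓)  1100-(✓)  1101-(✓)  111-1(✓)  1111-(✓)
size-2^2 implicants → --110  -111-  1--10  11--1  11-1-  110--
Unchecked terms (primes): --110, -1001, -111-, 011-0, 1--10, 11--1, 11-1-, 110--
Minterm coverage:
  m6 ⊆ --110 [E]
  m9 ⊆ -1001 [E]
  m12 ⊆ 011-0 [E]
  m14 ⊆ --110,-111-,011-0
  m15 ⊆ -111- [E]
  m18 ⊆ 1--10 [E]
  m25 ⊆ -1001,11--1,110--
  m26 ⊆ 1--10,11-1-,110--
  m27 ⊆ 11--1,11-1-,110--
  m30 ⊆ --110,-111-,1--10,11-1-
  m31 ⊆ -111-,11--1,11-1-
E = {--110, -1001, -111-, 011-0, 1--10}

NO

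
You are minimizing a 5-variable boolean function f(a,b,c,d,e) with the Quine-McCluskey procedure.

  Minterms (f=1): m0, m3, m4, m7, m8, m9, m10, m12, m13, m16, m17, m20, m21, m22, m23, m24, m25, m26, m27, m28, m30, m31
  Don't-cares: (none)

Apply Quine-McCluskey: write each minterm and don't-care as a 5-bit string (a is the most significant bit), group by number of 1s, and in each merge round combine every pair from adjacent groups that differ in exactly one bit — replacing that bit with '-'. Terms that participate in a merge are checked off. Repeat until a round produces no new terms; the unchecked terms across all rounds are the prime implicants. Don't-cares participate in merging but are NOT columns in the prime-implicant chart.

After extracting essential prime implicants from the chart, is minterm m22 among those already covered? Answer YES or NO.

NO

size-2^0 implicants → 00000(✓)  00011(✓)  00100(✓)  00111(✓)  01000(✓)  01001(✓)  01010(✓)  01100(✓)  01101(✓)  10000(✓)  10001(✓)  10100(✓)  10101(✓)  10110(✓)  10111(✓)  11000(✓)  11001(✓)  11010(✓)  11011(✓)  11100(✓)  11110(✓)  11111(✓)
size-2^1 implicants → -0000(✓)  -0100(✓)  -0111  -1000(✓)  -1001(✓)  -1010(✓)  -1100(✓)  0-000(✓)  0-100(✓)  00-00(✓)  00-11  01-00(✓)  01-01(✓)  010-0(✓)  0100-(✓)  0110-(✓)  1-000(✓)  1-001(✓)  1-100(✓)  1-110(✓)  1-111(✓)  10-00(✓)  10-01(✓)  1000-(✓)  101-0(✓)  101-1(✓)  1010-(✓)  1011-(✓)  11-00(✓)  11-10(✓)  11-11(✓)  110-0(✓)  110-1(✓)  1100-(✓)  1101-(✓)  111-0(✓)  1111-(✓)
size-2^2 implicants → --000(✓)  --100(✓)  -0-00(✓)  -1-00(✓)  -10-0  -100-  0--00(✓)  01-0-  1--00(✓)  1-00-  1-1-0  1-11-  10-0-  101--  11--0  11-1-  110--
size-2^3 implicants → ---00
Unchecked terms (primes): ---00, -0111, -10-0, -100-, 00-11, 01-0-, 1-00-, 1-1-0, 1-11-, 10-0-, 101--, 11--0, 11-1-, 110--
Minterm coverage:
  m0 ⊆ ---00 [E]
  m3 ⊆ 00-11 [E]
  m4 ⊆ ---00 [E]
  m7 ⊆ -0111,00-11
  m8 ⊆ ---00,-10-0,-100-,01-0-
  m9 ⊆ -100-,01-0-
  m10 ⊆ -10-0 [E]
  m12 ⊆ ---00,01-0-
  m13 ⊆ 01-0- [E]
  m16 ⊆ ---00,1-00-,10-0-
  m17 ⊆ 1-00-,10-0-
  m20 ⊆ ---00,1-1-0,10-0-,101--
  m21 ⊆ 10-0-,101--
  m22 ⊆ 1-1-0,1-11-,101--
  m23 ⊆ -0111,1-11-,101--
  m24 ⊆ ---00,-10-0,-100-,1-00-,11--0,110--
  m25 ⊆ -100-,1-00-,110--
  m26 ⊆ -10-0,11--0,11-1-,110--
  m27 ⊆ 11-1-,110--
  m28 ⊆ ---00,1-1-0,11--0
  m30 ⊆ 1-1-0,1-11-,11--0,11-1-
  m31 ⊆ 1-11-,11-1-
E = {---00, -10-0, 00-11, 01-0-}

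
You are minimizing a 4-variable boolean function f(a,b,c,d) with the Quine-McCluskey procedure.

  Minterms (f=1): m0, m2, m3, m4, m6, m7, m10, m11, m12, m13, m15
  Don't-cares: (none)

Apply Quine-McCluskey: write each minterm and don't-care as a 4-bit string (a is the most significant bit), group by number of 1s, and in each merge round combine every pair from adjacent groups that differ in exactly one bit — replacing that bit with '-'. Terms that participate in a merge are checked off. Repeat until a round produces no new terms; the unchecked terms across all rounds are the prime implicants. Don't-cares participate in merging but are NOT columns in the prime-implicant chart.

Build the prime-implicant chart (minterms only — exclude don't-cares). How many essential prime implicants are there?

2

[col 0] 0000*, 0010*, 0011*, 0100*, 0110*, 0111*, 1010*, 1011*, 1100*, 1101*, 1111*
[col 1] -010*, -011*, -100, -111*, 0-00*, 0-10*, 0-11*, 00-0*, 001-*, 01-0*, 011-*, 1-11*, 101-*, 11-1, 110-
[col 2] --11, -01-, 0--0, 0-1-
Prime implicants: --11, -01-, -100, 0--0, 0-1-, 11-1, 110-
PI chart (minterm → PIs covering it):
  0 | 0--0  (sole → essential)
  2 | -01-,0--0,0-1-
  3 | --11,-01-,0-1-
  4 | -100,0--0
  6 | 0--0,0-1-
  7 | --11,0-1-
  10 | -01-  (sole → essential)
  11 | --11,-01-
  12 | -100,110-
  13 | 11-1,110-
  15 | --11,11-1
Essential prime implicants: -01-, 0--0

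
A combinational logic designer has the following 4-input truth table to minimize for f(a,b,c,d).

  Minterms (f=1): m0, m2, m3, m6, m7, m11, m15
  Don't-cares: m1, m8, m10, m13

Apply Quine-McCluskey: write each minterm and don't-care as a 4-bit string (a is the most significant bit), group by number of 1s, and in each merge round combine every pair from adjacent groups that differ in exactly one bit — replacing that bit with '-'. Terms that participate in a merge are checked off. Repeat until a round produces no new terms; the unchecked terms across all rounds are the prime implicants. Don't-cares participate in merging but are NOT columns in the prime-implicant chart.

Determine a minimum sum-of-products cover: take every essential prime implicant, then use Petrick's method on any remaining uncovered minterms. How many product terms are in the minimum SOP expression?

3

[col 0] 0000*, 0001*, 0010*, 0011*, 0110*, 0111*, 1000*, 1010*, 1011*, 1101*, 1111*
[col 1] -000*, -010*, -011*, -111*, 0-10*, 0-11*, 00-0*, 00-1*, 000-*, 001-*, 011-*, 1-11*, 10-0*, 101-*, 11-1
[col 2] --11, -0-0, -01-, 0-1-, 00--
Prime implicants: --11, -0-0, -01-, 0-1-, 00--, 11-1
PI chart (minterm → PIs covering it):
  0 | -0-0,00--
  2 | -0-0,-01-,0-1-,00--
  3 | --11,-01-,0-1-,00--
  6 | 0-1-  (sole → essential)
  7 | --11,0-1-
  11 | --11,-01-
  15 | --11,11-1
Essential prime implicants: 0-1-
Petrick residual → --11, -0-0
Minimum SOP uses 3 PIs: cd + b'd' + a'c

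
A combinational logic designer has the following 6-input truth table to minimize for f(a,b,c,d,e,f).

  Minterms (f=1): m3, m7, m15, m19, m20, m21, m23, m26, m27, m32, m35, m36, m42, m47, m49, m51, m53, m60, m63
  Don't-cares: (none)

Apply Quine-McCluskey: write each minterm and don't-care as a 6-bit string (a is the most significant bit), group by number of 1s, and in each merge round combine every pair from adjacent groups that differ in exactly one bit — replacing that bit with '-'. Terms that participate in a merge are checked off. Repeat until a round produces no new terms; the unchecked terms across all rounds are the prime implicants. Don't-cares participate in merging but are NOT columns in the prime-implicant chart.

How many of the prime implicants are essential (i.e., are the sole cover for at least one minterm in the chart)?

7

[col 0] 000011*, 000111*, 001111*, 010011*, 010100*, 010101*, 010111*, 011010*, 011011*, 100000*, 100011*, 100100*, 101010, 101111*, 110001*, 110011*, 110101*, 111100, 111111*
[col 1] -00011*, -01111, -10011*, -10101, 0-0011*, 0-0111*, 00-111, 000-11*, 01-011, 010-11*, 0101-1, 01010-, 01101-, 1-0011*, 1-1111, 100-00, 110-01, 1100-1
[col 2] --0011, 0-0-11
Prime implicants: --0011, -01111, -10101, 0-0-11, 00-111, 01-011, 0101-1, 01010-, 01101-, 1-1111, 100-00, 101010, 110-01, 1100-1, 111100
PI chart (minterm → PIs covering it):
  3 | --0011,0-0-11
  7 | 0-0-11,00-111
  15 | -01111,00-111
  19 | --0011,0-0-11,01-011
  20 | 01010-  (sole → essential)
  21 | -10101,0101-1,01010-
  23 | 0-0-11,0101-1
  26 | 01101-  (sole → essential)
  27 | 01-011,01101-
  32 | 100-00  (sole → essential)
  35 | --0011  (sole → essential)
  36 | 100-00  (sole → essential)
  42 | 101010  (sole → essential)
  47 | -01111,1-1111
  49 | 110-01,1100-1
  51 | --0011,1100-1
  53 | -10101,110-01
  60 | 111100  (sole → essential)
  63 | 1-1111  (sole → essential)
Essential prime implicants: --0011, 01010-, 01101-, 1-1111, 100-00, 101010, 111100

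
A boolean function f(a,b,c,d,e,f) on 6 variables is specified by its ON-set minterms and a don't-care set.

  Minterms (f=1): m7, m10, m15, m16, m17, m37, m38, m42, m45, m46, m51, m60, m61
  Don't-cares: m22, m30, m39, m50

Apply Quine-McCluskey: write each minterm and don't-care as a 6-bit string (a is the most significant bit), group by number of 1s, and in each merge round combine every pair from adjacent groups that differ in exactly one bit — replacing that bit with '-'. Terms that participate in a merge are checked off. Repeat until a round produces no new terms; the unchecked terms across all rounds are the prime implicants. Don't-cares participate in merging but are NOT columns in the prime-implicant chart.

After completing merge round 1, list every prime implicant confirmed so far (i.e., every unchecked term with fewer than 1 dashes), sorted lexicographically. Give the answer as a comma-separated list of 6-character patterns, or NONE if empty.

NONE

[col 0] 000111*, 001010*, 001111*, 010000*, 010001*, 010110*, 011110*, 100101*, 100110*, 100111*, 101010*, 101101*, 101110*, 110010*, 110011*, 111100*, 111101*
[col 1] -00111, -01010, 00-111, 01-110, 01000-, 1-1101, 10-101, 10-110, 1001-1, 10011-, 101-10, 11001-, 11110-
Prime implicants: -00111, -01010, 00-111, 01-110, 01000-, 1-1101, 10-101, 10-110, 1001-1, 10011-, 101-10, 11001-, 11110-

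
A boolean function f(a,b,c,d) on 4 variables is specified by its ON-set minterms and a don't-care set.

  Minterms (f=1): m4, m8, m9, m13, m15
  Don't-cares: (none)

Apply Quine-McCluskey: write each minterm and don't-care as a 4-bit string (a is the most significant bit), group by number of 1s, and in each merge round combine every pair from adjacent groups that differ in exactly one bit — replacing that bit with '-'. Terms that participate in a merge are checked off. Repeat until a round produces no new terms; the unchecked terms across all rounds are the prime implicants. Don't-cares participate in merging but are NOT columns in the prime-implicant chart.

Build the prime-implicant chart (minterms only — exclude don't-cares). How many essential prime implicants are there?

[col 0] 0100, 1000*, 1001*, 1101*, 1111*
[col 1] 1-01, 100-, 11-1
Prime implicants: 0100, 1-01, 100-, 11-1
PI chart (minterm → PIs covering it):
  4 | 0100  (sole → essential)
  8 | 100-  (sole → essential)
  9 | 1-01,100-
  13 | 1-01,11-1
  15 | 11-1  (sole → essential)
Essential prime implicants: 0100, 100-, 11-1

3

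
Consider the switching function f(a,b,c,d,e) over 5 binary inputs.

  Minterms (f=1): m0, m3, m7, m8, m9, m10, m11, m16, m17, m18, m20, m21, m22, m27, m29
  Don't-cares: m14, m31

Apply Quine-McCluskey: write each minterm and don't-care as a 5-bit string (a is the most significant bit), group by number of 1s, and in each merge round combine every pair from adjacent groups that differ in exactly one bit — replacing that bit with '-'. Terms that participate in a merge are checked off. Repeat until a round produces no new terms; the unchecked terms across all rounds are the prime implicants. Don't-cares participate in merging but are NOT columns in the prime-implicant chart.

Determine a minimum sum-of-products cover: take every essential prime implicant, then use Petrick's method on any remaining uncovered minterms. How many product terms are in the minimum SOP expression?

Round 0: 00000✓ 00011✓ 00111✓ 01000✓ 01001✓ 01010✓ 01011✓ 01110✓ 10000✓ 10001✓ 10010✓ 10100✓ 10101✓ 10110✓ 11011✓ 11101✓ 11111✓
Round 1: -0000 -1011 0-000 0-011 00-11 01-10 010-0✓ 010-1✓ 0100-✓ 0101-✓ 1-101 10-00✓ 10-01✓ 10-10✓ 100-0✓ 1000-✓ 101-0✓ 1010-✓ 11-11 111-1
Round 2: 010-- 10--0 10-0-
PIs = {-0000, -1011, 0-000, 0-011, 00-11, 01-10, 010--, 1-101, 10--0, 10-0-, 11-11, 111-1}
Coverage chart:
  m0: -0000,0-000
  m3: 0-011,00-11
  m7: 00-11 ←essential
  m8: 0-000,010--
  m9: 010-- ←essential
  m10: 01-10,010--
  m11: -1011,0-011,010--
  m16: -0000,10--0,10-0-
  m17: 10-0- ←essential
  m18: 10--0 ←essential
  m20: 10--0,10-0-
  m21: 1-101,10-0-
  m22: 10--0 ←essential
  m27: -1011,11-11
  m29: 1-101,111-1
Essential: 00-11, 010--, 10--0, 10-0-
Petrick residual → -0000, -1011, 1-101
Min cover (7 terms): b'c'd'e' + bc'de + a'b'de + a'bc' + acd'e + ab'e' + ab'd'

7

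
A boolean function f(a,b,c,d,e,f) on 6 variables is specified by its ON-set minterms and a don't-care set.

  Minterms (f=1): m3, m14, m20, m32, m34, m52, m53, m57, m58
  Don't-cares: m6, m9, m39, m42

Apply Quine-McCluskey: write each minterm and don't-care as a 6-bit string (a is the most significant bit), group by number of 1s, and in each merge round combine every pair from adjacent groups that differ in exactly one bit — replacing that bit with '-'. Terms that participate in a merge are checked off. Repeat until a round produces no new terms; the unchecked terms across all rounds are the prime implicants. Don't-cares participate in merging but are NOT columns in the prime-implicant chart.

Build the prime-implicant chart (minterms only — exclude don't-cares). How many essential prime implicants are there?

Round 0: 000011 000110✓ 001001 001110✓ 010100✓ 100000✓ 100010✓ 100111 101010✓ 110100✓ 110101✓ 111001 111010✓
Round 1: -10100 00-110 1-1010 10-010 1000-0 11010-
PIs = {-10100, 00-110, 000011, 001001, 1-1010, 10-010, 1000-0, 100111, 11010-, 111001}
Coverage chart:
  m3: 000011 ←essential
  m14: 00-110 ←essential
  m20: -10100 ←essential
  m32: 1000-0 ←essential
  m34: 10-010,1000-0
  m52: -10100,11010-
  m53: 11010- ←essential
  m57: 111001 ←essential
  m58: 1-1010 ←essential
Essential: -10100, 00-110, 000011, 1-1010, 1000-0, 11010-, 111001

7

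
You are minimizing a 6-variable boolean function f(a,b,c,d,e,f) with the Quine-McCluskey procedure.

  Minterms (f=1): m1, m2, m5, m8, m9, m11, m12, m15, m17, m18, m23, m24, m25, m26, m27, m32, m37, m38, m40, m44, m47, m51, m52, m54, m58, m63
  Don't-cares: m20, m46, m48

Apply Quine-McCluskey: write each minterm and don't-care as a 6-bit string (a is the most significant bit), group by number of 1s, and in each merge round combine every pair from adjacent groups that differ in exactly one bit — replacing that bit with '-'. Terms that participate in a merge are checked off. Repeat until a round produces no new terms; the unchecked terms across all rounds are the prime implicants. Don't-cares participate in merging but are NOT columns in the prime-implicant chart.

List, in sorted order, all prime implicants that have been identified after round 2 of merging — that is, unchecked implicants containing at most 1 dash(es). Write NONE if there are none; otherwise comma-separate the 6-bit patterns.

[col 0] 000001*, 000010*, 000101*, 001000*, 001001*, 001011*, 001100*, 001111*, 010001*, 010010*, 010100*, 010111, 011000*, 011001*, 011010*, 011011*, 100000*, 100101*, 100110*, 101000*, 101100*, 101110*, 101111*, 110000*, 110011, 110100*, 110110*, 111010*, 111111*
[col 1] -00101, -01000*, -01100*, -01111, -10100, -11010, 0-0001*, 0-0010, 0-1000*, 0-1001*, 0-1011*, 00-001*, 000-01, 001-00*, 001-11, 0010-1*, 00100-*, 01-001*, 01-010, 0110-0*, 0110-1*, 01100-*, 01101-*, 1-0000, 1-0110, 1-1111, 10-000, 10-110, 101-00*, 1011-0, 10111-, 110-00, 1101-0
[col 2] -01-00, 0--001, 0-10-1, 0-100-, 0110--
Prime implicants: -00101, -01-00, -01111, -10100, -11010, 0--001, 0-0010, 0-10-1, 0-100-, 000-01, 001-11, 01-010, 010111, 0110--, 1-0000, 1-0110, 1-1111, 10-000, 10-110, 1011-0, 10111-, 110-00, 110011, 1101-0

-00101, -01111, -10100, -11010, 0-0010, 000-01, 001-11, 01-010, 010111, 1-0000, 1-0110, 1-1111, 10-000, 10-110, 1011-0, 10111-, 110-00, 110011, 1101-0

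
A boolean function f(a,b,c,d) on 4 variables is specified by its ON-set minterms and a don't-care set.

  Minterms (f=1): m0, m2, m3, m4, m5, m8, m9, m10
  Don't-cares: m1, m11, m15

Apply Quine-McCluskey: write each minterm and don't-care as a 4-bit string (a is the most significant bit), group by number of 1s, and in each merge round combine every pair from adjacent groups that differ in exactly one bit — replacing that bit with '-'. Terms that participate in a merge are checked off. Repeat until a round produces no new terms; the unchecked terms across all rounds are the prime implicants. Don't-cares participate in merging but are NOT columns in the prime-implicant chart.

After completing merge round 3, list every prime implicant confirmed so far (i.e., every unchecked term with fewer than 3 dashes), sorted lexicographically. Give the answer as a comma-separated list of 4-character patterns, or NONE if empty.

0-0-, 1-11

size-2^0 implicants → 0000(✓)  0001(✓)  0010(✓)  0011(✓)  0100(✓)  0101(✓)  1000(✓)  1001(✓)  1010(✓)  1011(✓)  1111(✓)
size-2^1 implicants → -000(✓)  -001(✓)  -010(✓)  -011(✓)  0-00(✓)  0-01(✓)  00-0(✓)  00-1(✓)  000-(✓)  001-(✓)  010-(✓)  1-11  10-0(✓)  10-1(✓)  100-(✓)  101-(✓)
size-2^2 implicants → -0-0(✓)  -0-1(✓)  -00-(✓)  -01-(✓)  0-0-  00--(✓)  10--(✓)
size-2^3 implicants → -0--
Unchecked terms (primes): -0--, 0-0-, 1-11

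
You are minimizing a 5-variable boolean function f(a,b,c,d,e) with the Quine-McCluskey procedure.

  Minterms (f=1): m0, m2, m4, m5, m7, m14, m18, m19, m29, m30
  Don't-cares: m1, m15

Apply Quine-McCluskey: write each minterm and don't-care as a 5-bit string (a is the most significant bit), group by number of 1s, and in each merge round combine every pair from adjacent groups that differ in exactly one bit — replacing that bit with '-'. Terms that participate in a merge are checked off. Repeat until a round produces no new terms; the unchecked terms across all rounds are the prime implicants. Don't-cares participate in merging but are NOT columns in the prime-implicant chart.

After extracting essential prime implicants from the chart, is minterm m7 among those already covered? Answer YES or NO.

NO

size-2^0 implicants → 00000(✓)  00001(✓)  00010(✓)  00100(✓)  00101(✓)  00111(✓)  01110(✓)  01111(✓)  10010(✓)  10011(✓)  11101  11110(✓)
size-2^1 implicants → -0010  -1110  0-111  00-00(✓)  00-01(✓)  000-0  0000-(✓)  001-1  0010-(✓)  0111-  1001-
size-2^2 implicants → 00-0-
Unchecked terms (primes): -0010, -1110, 0-111, 00-0-, 000-0, 001-1, 0111-, 1001-, 11101
Minterm coverage:
  m0 ⊆ 00-0-,000-0
  m2 ⊆ -0010,000-0
  m4 ⊆ 00-0- [E]
  m5 ⊆ 00-0-,001-1
  m7 ⊆ 0-111,001-1
  m14 ⊆ -1110,0111-
  m18 ⊆ -0010,1001-
  m19 ⊆ 1001- [E]
  m29 ⊆ 11101 [E]
  m30 ⊆ -1110 [E]
E = {-1110, 00-0-, 1001-, 11101}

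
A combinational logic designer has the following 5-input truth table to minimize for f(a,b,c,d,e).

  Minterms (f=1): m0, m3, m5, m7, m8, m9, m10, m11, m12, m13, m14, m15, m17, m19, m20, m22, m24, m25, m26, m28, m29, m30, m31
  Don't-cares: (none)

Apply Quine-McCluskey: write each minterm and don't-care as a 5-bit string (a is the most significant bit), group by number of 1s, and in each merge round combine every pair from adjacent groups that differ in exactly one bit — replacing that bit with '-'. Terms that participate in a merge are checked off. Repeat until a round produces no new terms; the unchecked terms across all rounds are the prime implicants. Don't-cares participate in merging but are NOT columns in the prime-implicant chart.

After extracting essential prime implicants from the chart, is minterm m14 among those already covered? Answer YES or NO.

[col 0] 00000*, 00011*, 00101*, 00111*, 01000*, 01001*, 01010*, 01011*, 01100*, 01101*, 01110*, 01111*, 10001*, 10011*, 10100*, 10110*, 11000*, 11001*, 11010*, 11100*, 11101*, 11110*, 11111*
[col 1] -0011, -1000*, -1001*, -1010*, -1100*, -1101*, -1110*, -1111*, 0-000, 0-011*, 0-101*, 0-111*, 00-11*, 001-1*, 01-00*, 01-01*, 01-10*, 01-11*, 010-0*, 010-1*, 0100-*, 0101-*, 011-0*, 011-1*, 0110-*, 0111-*, 1-001, 1-100*, 1-110*, 100-1, 101-0*, 11-00*, 11-01*, 11-10*, 110-0*, 1100-*, 111-0*, 111-1*, 1110-*, 1111-*
[col 2] -1-00*, -1-01*, -1-10*, -10-0*, -100-*, -11-0*, -11-1*, -110-*, -111-*, 0--11, 0-1-1, 01--0*, 01--1*, 01-0-*, 01-1-*, 010--*, 011--*, 1-1-0, 11--0*, 11-0-*, 111--*
[col 3] -1--0, -1-0-, -11--, 01---
Prime implicants: -0011, -1--0, -1-0-, -11--, 0--11, 0-000, 0-1-1, 01---, 1-001, 1-1-0, 100-1
PI chart (minterm → PIs covering it):
  0 | 0-000  (sole → essential)
  3 | -0011,0--11
  5 | 0-1-1  (sole → essential)
  7 | 0--11,0-1-1
  8 | -1--0,-1-0-,0-000,01---
  9 | -1-0-,01---
  10 | -1--0,01---
  11 | 0--11,01---
  12 | -1--0,-1-0-,-11--,01---
  13 | -1-0-,-11--,0-1-1,01---
  14 | -1--0,-11--,01---
  15 | -11--,0--11,0-1-1,01---
  17 | 1-001,100-1
  19 | -0011,100-1
  20 | 1-1-0  (sole → essential)
  22 | 1-1-0  (sole → essential)
  24 | -1--0,-1-0-
  25 | -1-0-,1-001
  26 | -1--0  (sole → essential)
  28 | -1--0,-1-0-,-11--,1-1-0
  29 | -1-0-,-11--
  30 | -1--0,-11--,1-1-0
  31 | -11--  (sole → essential)
Essential prime implicants: -1--0, -11--, 0-000, 0-1-1, 1-1-0

YES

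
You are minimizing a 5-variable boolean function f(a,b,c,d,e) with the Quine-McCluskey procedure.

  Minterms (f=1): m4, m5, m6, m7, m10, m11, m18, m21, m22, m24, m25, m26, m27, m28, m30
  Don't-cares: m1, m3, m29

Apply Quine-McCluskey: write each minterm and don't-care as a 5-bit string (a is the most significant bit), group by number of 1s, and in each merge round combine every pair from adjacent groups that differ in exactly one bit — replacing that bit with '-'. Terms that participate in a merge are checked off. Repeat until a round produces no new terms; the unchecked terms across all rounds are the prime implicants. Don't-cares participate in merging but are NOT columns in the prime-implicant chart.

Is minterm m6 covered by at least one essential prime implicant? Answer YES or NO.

Round 0: 00001✓ 00011✓ 00100✓ 00101✓ 00110✓ 00111✓ 01010✓ 01011✓ 10010✓ 10101✓ 10110✓ 11000✓ 11001✓ 11010✓ 11011✓ 11100✓ 11101✓ 11110✓
Round 1: -0101 -0110 -1010✓ -1011✓ 0-011 00-01✓ 00-11✓ 000-1✓ 001-0✓ 001-1✓ 0010-✓ 0011-✓ 0101-✓ 1-010✓ 1-101 1-110✓ 10-10✓ 11-00✓ 11-01✓ 11-10✓ 110-0✓ 110-1✓ 1100-✓ 1101-✓ 111-0✓ 1110-✓
Round 2: -101- 00--1 001-- 1--10 11--0 11-0- 110--
PIs = {-0101, -0110, -101-, 0-011, 00--1, 001--, 1--10, 1-101, 11--0, 11-0-, 110--}
Coverage chart:
  m4: 001-- ←essential
  m5: -0101,00--1,001--
  m6: -0110,001--
  m7: 00--1,001--
  m10: -101- ←essential
  m11: -101-,0-011
  m18: 1--10 ←essential
  m21: -0101,1-101
  m22: -0110,1--10
  m24: 11--0,11-0-,110--
  m25: 11-0-,110--
  m26: -101-,1--10,11--0,110--
  m27: -101-,110--
  m28: 11--0,11-0-
  m30: 1--10,11--0
Essential: -101-, 001--, 1--10

YES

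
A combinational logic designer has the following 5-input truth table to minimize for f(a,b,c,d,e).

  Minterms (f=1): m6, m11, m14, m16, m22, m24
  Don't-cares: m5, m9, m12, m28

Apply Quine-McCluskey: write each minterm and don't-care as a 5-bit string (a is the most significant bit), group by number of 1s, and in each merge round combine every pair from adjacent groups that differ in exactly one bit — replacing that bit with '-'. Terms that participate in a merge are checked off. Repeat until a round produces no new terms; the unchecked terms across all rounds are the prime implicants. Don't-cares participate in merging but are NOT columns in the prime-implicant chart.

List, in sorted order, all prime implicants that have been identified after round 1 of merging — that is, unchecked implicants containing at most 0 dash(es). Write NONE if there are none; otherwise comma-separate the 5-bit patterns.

00101

Round 0: 00101 00110✓ 01001✓ 01011✓ 01100✓ 01110✓ 10000✓ 10110✓ 11000✓ 11100✓
Round 1: -0110 -1100 0-110 010-1 011-0 1-000 11-00
PIs = {-0110, -1100, 0-110, 00101, 010-1, 011-0, 1-000, 11-00}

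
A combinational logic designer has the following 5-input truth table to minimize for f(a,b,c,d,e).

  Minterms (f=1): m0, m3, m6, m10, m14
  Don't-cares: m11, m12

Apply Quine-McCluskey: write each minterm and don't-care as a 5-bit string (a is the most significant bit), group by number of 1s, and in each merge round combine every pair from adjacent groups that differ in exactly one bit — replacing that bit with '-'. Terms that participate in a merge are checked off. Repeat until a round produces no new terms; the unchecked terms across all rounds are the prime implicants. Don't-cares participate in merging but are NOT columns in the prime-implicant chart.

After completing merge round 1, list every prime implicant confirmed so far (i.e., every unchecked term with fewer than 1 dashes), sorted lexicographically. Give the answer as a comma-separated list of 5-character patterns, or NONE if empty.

00000

size-2^0 implicants → 00000  00011(✓)  00110(✓)  01010(✓)  01011(✓)  01100(✓)  01110(✓)
size-2^1 implicants → 0-011  0-110  01-10  0101-  011-0
Unchecked terms (primes): 0-011, 0-110, 00000, 01-10, 0101-, 011-0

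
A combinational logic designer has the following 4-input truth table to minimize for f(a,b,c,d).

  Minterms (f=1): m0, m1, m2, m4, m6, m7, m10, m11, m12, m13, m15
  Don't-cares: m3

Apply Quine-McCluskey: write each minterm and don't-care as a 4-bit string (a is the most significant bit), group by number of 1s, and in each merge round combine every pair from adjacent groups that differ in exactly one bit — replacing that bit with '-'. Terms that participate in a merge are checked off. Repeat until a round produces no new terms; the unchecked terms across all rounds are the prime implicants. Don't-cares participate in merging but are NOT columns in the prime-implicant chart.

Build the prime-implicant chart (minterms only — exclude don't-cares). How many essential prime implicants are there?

2

size-2^0 implicants → 0000(✓)  0001(✓)  0010(✓)  0011(✓)  0100(✓)  0110(✓)  0111(✓)  1010(✓)  1011(✓)  1100(✓)  1101(✓)  1111(✓)
size-2^1 implicants → -010(✓)  -011(✓)  -100  -111(✓)  0-00(✓)  0-10(✓)  0-11(✓)  00-0(✓)  00-1(✓)  000-(✓)  001-(✓)  01-0(✓)  011-(✓)  1-11(✓)  101-(✓)  11-1  110-
size-2^2 implicants → --11  -01-  0--0  0-1-  00--
Unchecked terms (primes): --11, -01-, -100, 0--0, 0-1-, 00--, 11-1, 110-
Minterm coverage:
  m0 ⊆ 0--0,00--
  m1 ⊆ 00-- [E]
  m2 ⊆ -01-,0--0,0-1-,00--
  m4 ⊆ -100,0--0
  m6 ⊆ 0--0,0-1-
  m7 ⊆ --11,0-1-
  m10 ⊆ -01- [E]
  m11 ⊆ --11,-01-
  m12 ⊆ -100,110-
  m13 ⊆ 11-1,110-
  m15 ⊆ --11,11-1
E = {-01-, 00--}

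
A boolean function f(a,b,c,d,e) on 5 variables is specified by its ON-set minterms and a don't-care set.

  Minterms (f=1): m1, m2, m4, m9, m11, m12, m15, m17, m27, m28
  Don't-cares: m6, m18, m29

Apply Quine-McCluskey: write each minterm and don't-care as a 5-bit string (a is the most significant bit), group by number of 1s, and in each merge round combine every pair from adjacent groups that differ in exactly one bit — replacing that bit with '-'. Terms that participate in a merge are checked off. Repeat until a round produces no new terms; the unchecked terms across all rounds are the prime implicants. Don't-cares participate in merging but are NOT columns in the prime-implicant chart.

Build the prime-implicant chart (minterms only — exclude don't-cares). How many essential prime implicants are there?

3

size-2^0 implicants → 00001(✓)  00010(✓)  00100(✓)  00110(✓)  01001(✓)  01011(✓)  01100(✓)  01111(✓)  10001(✓)  10010(✓)  11011(✓)  11100(✓)  11101(✓)
size-2^1 implicants → -0001  -0010  -1011  -1100  0-001  0-100  00-10  001-0  01-11  010-1  1110-
Unchecked terms (primes): -0001, -0010, -1011, -1100, 0-001, 0-100, 00-10, 001-0, 01-11, 010-1, 1110-
Minterm coverage:
  m1 ⊆ -0001,0-001
  m2 ⊆ -0010,00-10
  m4 ⊆ 0-100,001-0
  m9 ⊆ 0-001,010-1
  m11 ⊆ -1011,01-11,010-1
  m12 ⊆ -1100,0-100
  m15 ⊆ 01-11 [E]
  m17 ⊆ -0001 [E]
  m27 ⊆ -1011 [E]
  m28 ⊆ -1100,1110-
E = {-0001, -1011, 01-11}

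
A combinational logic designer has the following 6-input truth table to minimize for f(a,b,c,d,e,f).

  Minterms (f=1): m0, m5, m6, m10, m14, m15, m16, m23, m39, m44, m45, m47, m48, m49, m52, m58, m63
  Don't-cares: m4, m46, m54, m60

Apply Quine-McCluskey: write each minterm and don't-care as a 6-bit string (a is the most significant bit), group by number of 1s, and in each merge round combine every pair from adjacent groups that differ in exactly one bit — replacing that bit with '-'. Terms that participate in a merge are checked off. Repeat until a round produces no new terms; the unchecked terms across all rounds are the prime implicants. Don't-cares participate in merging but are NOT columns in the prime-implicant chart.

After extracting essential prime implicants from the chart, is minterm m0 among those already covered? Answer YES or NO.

NO

Round 0: 000000✓ 000100✓ 000101✓ 000110✓ 001010✓ 001110✓ 001111✓ 010000✓ 010111 100111✓ 101100✓ 101101✓ 101110✓ 101111✓ 110000✓ 110001✓ 110100✓ 110110✓ 111010 111100✓ 111111✓
Round 1: -01110✓ -01111✓ -10000 0-0000 00-110 000-00 0001-0 00010- 001-10 00111-✓ 1-1100 1-1111 10-111 1011-0✓ 1011-1✓ 10110-✓ 10111-✓ 11-100 110-00 11000- 1101-0
Round 2: -0111- 1011--
PIs = {-0111-, -10000, 0-0000, 00-110, 000-00, 0001-0, 00010-, 001-10, 010111, 1-1100, 1-1111, 10-111, 1011--, 11-100, 110-00, 11000-, 1101-0, 111010}
Coverage chart:
  m0: 0-0000,000-00
  m5: 00010- ←essential
  m6: 00-110,0001-0
  m10: 001-10 ←essential
  m14: -0111-,00-110,001-10
  m15: -0111- ←essential
  m16: -10000,0-0000
  m23: 010111 ←essential
  m39: 10-111 ←essential
  m44: 1-1100,1011--
  m45: 1011-- ←essential
  m47: -0111-,1-1111,10-111,1011--
  m48: -10000,110-00,11000-
  m49: 11000- ←essential
  m52: 11-100,110-00,1101-0
  m58: 111010 ←essential
  m63: 1-1111 ←essential
Essential: -0111-, 00010-, 001-10, 010111, 1-1111, 10-111, 1011--, 11000-, 111010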